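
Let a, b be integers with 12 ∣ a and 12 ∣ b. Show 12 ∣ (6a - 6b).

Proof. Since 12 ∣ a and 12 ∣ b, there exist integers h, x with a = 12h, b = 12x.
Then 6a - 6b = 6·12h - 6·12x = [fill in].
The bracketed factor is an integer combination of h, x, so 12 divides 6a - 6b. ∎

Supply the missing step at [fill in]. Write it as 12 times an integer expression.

Each term has a factor of 12: 6·12h - 6·12x = 12·(6h - 6x).
Since 6h - 6x is an integer, 12 ∣ (6a - 6b).

12(6h - 6x)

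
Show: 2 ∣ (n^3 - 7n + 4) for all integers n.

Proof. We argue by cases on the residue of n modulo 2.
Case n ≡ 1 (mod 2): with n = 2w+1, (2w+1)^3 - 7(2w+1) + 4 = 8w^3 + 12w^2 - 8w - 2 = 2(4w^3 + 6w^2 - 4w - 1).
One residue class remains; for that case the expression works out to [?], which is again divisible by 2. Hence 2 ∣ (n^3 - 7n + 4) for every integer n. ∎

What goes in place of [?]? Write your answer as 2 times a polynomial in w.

2(4w^3 - 7w + 2)

The residues treated are {1}, so the missing case is n ≡ 0 (mod 2); write n = 2w.
Then (2w)^3 - 7(2w) + 4 = 8w^3 - 14w + 4 = 2(4w^3 - 7w + 2).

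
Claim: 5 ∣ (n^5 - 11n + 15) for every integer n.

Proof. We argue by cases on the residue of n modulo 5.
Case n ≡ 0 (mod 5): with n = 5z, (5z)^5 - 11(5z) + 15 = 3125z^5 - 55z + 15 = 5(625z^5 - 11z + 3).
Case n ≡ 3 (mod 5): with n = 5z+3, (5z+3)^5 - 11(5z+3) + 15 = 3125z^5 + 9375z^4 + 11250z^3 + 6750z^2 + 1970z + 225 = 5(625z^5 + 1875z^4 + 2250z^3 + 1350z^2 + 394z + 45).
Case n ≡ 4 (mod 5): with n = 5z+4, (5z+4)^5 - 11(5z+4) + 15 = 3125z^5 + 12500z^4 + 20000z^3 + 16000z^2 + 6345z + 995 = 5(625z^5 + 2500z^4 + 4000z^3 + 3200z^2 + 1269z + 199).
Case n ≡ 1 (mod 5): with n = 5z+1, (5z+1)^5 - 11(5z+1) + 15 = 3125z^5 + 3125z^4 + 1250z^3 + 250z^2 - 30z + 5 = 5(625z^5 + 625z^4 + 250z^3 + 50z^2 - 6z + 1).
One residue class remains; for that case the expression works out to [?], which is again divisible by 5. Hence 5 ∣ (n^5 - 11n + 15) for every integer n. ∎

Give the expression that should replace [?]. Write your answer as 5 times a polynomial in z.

5(625z^5 + 1250z^4 + 1000z^3 + 400z^2 + 69z + 5)

The residues treated are {0, 3, 4, 1}, so the missing case is n ≡ 2 (mod 5); write n = 5z+2.
Then (5z+2)^5 - 11(5z+2) + 15 = 3125z^5 + 6250z^4 + 5000z^3 + 2000z^2 + 345z + 25 = 5(625z^5 + 1250z^4 + 1000z^3 + 400z^2 + 69z + 5).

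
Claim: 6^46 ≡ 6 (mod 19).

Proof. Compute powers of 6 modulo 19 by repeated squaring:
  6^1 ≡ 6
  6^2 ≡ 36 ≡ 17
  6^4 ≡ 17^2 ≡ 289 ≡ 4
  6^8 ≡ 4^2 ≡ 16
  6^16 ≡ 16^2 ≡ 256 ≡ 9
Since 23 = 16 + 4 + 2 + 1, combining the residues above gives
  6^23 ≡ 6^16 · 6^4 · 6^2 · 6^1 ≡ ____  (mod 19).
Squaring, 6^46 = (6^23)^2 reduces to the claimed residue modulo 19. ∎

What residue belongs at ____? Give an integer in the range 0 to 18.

6^16 · 6^4 · 6^2 · 6^1 ≡ 9 · 4 · 17 · 6 = 3672.
3672 mod 19 = 5, so 6^23 ≡ 5 (mod 19).

5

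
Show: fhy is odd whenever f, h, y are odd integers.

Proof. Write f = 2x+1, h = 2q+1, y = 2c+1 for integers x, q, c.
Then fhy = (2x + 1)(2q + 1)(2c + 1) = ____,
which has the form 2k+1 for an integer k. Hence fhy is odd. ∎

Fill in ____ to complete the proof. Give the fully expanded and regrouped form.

2(4cqx + 2cq + 2cx + c + 2qx + q + x) + 1

Expanding: (2x + 1)(2q + 1)(2c + 1) = 8cqx + 4cq + 4cx + 2c + 4qx + 2q + 2x + 1.
Every term except the constant is even, so this is 2(4cqx + 2cq + 2cx + c + 2qx + q + x) + 1,
and 4cqx + 2cq + 2cx + c + 2qx + q + x ∈ ℤ gives the required form.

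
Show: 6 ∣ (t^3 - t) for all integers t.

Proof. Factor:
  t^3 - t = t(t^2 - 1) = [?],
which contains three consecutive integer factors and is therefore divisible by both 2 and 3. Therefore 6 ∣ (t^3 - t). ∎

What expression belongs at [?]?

(t - 1)t(t + 1)

t(t^2 - 1) = t(t - 1)(t + 1) = (t - 1)t(t + 1).
These three factors are consecutive integers, so their product is divisible by 6.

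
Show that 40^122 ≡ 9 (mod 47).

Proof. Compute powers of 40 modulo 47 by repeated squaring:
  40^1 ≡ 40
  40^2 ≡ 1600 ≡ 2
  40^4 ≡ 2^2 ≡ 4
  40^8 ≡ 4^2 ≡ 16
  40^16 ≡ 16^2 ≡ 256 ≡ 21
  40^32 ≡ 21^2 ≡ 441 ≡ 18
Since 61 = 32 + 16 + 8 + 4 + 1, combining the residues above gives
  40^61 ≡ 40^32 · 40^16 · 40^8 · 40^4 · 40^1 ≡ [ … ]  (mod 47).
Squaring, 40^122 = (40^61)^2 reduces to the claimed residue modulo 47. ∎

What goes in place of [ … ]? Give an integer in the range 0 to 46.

40^32 · 40^16 · 40^8 · 40^4 · 40^1 ≡ 18 · 21 · 16 · 4 · 40 = 967680.
967680 mod 47 = 44, so 40^61 ≡ 44 (mod 47).

44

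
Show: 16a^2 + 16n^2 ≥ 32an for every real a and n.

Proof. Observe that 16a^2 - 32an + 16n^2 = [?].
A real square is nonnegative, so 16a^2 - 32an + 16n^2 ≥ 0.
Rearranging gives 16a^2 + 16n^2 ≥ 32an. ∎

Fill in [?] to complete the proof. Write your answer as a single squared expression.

The leading and trailing coefficients are 4^2 and 4^2, and 32 = 2·4·4, so the trinomial is (4a - 4n)^2.
Hence 16a^2 - 32an + 16n^2 ≥ 0.

(4a - 4n)^2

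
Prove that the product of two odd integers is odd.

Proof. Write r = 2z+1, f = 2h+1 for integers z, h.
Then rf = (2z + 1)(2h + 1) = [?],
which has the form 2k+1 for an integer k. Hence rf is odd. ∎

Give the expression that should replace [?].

(2z + 1)(2h + 1) = 4hz + 2h + 2z + 1
= 2(2hz + h + z) + 1.
Since 2hz + h + z is an integer, the product is of the form 2k+1 for an integer k.

2(2hz + h + z) + 1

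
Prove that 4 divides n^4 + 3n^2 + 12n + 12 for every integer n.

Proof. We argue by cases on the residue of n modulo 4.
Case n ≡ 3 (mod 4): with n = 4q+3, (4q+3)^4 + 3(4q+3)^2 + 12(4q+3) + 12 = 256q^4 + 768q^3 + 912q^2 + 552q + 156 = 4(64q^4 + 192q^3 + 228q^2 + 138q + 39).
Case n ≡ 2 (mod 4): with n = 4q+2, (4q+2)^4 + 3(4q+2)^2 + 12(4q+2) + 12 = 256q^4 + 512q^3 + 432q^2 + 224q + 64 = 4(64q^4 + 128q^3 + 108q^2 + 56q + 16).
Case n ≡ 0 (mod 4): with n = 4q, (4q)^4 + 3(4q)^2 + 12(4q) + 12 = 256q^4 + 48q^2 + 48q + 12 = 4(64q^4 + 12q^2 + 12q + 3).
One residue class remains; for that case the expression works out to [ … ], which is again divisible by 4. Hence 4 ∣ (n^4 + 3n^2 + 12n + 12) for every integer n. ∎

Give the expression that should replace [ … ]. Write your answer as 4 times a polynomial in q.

4(64q^4 + 64q^3 + 36q^2 + 22q + 7)

The residues treated are {3, 2, 0}, so the missing case is n ≡ 1 (mod 4); write n = 4q+1.
Then (4q+1)^4 + 3(4q+1)^2 + 12(4q+1) + 12 = 256q^4 + 256q^3 + 144q^2 + 88q + 28 = 4(64q^4 + 64q^3 + 36q^2 + 22q + 7).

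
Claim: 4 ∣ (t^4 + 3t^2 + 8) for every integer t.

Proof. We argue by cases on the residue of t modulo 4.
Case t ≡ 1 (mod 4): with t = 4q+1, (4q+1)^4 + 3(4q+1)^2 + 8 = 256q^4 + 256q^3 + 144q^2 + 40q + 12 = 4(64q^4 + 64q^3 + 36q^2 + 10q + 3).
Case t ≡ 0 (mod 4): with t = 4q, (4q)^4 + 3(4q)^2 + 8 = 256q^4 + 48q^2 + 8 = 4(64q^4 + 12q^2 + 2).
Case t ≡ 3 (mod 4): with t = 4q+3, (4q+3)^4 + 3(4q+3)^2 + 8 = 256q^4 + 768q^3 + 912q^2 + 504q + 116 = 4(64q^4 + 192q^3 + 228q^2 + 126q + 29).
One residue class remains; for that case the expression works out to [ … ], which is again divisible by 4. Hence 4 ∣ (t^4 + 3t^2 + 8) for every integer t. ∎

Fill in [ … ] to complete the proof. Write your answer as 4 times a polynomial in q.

The residues treated are {1, 0, 3}, so the missing case is t ≡ 2 (mod 4); write t = 4q+2.
Then (4q+2)^4 + 3(4q+2)^2 + 8 = 256q^4 + 512q^3 + 432q^2 + 176q + 36 = 4(64q^4 + 128q^3 + 108q^2 + 44q + 9).

4(64q^4 + 128q^3 + 108q^2 + 44q + 9)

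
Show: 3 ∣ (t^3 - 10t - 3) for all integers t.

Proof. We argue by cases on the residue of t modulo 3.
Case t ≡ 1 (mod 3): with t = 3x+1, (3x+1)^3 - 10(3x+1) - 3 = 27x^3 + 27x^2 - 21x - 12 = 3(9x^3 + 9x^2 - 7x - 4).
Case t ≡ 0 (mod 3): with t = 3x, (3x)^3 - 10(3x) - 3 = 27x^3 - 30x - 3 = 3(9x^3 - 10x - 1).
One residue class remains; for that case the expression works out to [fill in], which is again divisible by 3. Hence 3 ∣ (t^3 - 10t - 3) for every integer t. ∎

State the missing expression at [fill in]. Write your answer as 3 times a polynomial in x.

Only t ≡ 2 (mod 3) is unaccounted for. Put t = 3x+2:
(3x+2)^3 - 10(3x+2) - 3 expands to 27x^3 + 54x^2 + 6x - 15,
and factoring out 3 leaves 3(9x^3 + 18x^2 + 2x - 5).

3(9x^3 + 18x^2 + 2x - 5)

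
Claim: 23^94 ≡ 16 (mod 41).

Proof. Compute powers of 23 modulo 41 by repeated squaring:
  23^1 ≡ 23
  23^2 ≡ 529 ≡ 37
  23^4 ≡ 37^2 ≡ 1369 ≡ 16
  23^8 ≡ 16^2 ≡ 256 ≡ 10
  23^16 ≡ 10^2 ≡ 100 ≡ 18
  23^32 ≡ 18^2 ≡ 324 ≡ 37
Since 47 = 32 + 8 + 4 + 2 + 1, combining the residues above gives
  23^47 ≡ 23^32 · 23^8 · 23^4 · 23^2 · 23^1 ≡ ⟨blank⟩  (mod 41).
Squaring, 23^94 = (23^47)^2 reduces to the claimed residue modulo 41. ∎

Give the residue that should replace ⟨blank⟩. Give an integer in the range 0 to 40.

23^32 · 23^8 · 23^4 · 23^2 · 23^1 ≡ 37 · 10 · 16 · 37 · 23 = 5037920.
5037920 mod 41 = 4, so 23^47 ≡ 4 (mod 41).

4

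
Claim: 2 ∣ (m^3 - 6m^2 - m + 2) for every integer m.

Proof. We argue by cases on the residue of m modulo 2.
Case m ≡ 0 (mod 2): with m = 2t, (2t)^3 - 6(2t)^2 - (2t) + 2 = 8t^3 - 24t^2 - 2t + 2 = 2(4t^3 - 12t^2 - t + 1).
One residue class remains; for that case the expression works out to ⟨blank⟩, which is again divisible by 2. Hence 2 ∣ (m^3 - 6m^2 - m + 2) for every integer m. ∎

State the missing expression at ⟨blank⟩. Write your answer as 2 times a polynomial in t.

Only m ≡ 1 (mod 2) is unaccounted for. Put m = 2t+1:
(2t+1)^3 - 6(2t+1)^2 - (2t+1) + 2 expands to 8t^3 - 12t^2 - 20t - 4,
and factoring out 2 leaves 2(4t^3 - 6t^2 - 10t - 2).

2(4t^3 - 6t^2 - 10t - 2)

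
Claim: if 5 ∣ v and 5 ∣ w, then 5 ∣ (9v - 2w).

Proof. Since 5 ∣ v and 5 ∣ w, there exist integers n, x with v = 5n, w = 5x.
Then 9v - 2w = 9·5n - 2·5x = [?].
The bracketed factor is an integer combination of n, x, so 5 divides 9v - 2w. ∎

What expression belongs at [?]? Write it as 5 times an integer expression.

Pull the common 5 out of every term: 9·5n - 2·5x = 5(9n - 2x).
9n - 2x is an integer, which exhibits the divisibility.

5(9n - 2x)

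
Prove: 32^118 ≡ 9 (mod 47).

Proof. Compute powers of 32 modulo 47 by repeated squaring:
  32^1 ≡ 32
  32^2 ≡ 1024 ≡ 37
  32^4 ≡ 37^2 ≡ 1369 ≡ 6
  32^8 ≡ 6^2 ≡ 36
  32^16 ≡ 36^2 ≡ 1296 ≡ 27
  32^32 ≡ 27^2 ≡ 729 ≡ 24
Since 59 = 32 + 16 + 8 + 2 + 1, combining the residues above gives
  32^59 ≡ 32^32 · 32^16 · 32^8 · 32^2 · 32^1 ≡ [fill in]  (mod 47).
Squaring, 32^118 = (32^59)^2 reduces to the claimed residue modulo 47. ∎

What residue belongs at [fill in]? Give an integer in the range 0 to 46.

3

32^32 · 32^16 · 32^8 · 32^2 · 32^1 ≡ 24 · 27 · 36 · 37 · 32 = 27620352.
27620352 mod 47 = 3, so 32^59 ≡ 3 (mod 47).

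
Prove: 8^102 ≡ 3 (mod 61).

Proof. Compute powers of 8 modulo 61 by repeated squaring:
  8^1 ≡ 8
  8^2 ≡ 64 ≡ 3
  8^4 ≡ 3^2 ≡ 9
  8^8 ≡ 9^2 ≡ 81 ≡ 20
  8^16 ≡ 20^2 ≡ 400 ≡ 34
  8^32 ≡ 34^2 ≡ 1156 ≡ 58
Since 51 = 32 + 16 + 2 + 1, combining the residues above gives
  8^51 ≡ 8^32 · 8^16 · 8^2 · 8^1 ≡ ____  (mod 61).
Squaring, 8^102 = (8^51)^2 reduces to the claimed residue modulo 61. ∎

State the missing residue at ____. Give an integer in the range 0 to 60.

8^32 · 8^16 · 8^2 · 8^1 ≡ 58 · 34 · 3 · 8 = 47328.
47328 mod 61 = 53, so 8^51 ≡ 53 (mod 61).

53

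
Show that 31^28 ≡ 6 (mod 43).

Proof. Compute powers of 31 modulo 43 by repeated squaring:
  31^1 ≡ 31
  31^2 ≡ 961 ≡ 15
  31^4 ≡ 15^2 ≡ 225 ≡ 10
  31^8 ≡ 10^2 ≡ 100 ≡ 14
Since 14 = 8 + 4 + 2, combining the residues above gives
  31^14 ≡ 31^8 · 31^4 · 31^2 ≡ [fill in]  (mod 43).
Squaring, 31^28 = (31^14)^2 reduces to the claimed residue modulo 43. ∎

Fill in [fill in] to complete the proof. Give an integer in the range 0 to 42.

Multiply the listed residues: 14 · 10 · 15 = 140 → 2100.
Reducing modulo 43: 2100 = 48·43 + 36, so 31^14 ≡ 36.

36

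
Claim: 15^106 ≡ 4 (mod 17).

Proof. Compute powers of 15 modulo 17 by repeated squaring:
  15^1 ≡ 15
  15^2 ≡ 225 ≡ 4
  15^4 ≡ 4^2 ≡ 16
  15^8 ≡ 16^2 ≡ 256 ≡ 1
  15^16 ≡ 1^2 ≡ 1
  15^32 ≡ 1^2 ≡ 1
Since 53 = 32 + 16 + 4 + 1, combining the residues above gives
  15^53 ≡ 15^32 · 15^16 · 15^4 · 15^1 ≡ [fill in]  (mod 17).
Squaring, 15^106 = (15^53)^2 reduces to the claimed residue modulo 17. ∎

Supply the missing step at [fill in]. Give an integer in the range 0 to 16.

Multiply the listed residues: 1 · 1 · 16 · 15 = 1 → 16 → 240.
Reducing modulo 17: 240 = 14·17 + 2, so 15^53 ≡ 2.

2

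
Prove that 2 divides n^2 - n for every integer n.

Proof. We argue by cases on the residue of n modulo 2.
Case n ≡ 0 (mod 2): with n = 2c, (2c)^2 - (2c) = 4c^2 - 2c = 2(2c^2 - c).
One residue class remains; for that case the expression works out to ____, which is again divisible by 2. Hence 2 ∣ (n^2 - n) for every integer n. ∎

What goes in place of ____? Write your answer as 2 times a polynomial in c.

2(2c^2 + c)

Only n ≡ 1 (mod 2) is unaccounted for. Put n = 2c+1:
(2c+1)^2 - (2c+1) expands to 4c^2 + 2c,
and factoring out 2 leaves 2(2c^2 + c).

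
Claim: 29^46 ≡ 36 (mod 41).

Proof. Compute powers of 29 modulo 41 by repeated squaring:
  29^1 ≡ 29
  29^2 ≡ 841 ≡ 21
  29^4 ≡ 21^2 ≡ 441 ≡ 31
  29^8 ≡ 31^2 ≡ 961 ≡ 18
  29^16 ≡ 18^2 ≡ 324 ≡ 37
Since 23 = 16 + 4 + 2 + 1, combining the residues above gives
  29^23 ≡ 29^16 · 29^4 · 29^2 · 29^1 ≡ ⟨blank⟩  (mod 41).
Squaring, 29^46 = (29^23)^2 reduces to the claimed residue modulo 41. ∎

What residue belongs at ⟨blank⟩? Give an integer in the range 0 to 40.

Multiply the listed residues: 37 · 31 · 21 · 29 = 1147 → 24087 → 698523.
Reducing modulo 41: 698523 = 17037·41 + 6, so 29^23 ≡ 6.

6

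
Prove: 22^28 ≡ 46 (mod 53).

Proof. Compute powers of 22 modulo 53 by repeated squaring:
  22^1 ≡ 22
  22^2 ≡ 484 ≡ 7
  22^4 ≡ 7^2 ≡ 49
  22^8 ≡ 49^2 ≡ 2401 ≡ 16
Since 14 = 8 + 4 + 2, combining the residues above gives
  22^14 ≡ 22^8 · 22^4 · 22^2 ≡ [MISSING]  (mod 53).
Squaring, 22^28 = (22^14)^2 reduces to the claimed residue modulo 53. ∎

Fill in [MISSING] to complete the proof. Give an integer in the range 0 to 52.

29

Multiply the listed residues: 16 · 49 · 7 = 784 → 5488.
Reducing modulo 53: 5488 = 103·53 + 29, so 22^14 ≡ 29.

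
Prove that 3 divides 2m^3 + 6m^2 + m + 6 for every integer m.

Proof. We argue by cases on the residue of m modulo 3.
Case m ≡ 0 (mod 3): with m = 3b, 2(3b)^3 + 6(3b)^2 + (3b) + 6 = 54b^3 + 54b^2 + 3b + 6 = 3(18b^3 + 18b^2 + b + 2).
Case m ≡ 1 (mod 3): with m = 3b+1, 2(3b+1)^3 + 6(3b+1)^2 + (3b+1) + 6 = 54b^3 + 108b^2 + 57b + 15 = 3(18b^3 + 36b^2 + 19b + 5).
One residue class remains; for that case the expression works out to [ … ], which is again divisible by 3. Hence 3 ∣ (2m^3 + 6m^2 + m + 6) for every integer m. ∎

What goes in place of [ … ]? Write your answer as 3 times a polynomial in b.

3(18b^3 + 54b^2 + 49b + 16)

The residues treated are {0, 1}, so the missing case is m ≡ 2 (mod 3); write m = 3b+2.
Then 2(3b+2)^3 + 6(3b+2)^2 + (3b+2) + 6 = 54b^3 + 162b^2 + 147b + 48 = 3(18b^3 + 54b^2 + 49b + 16).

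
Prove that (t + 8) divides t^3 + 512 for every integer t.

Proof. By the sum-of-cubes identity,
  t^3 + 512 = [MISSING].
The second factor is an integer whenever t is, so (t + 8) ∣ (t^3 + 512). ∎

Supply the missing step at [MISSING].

(t + 8)(t^2 - 8t + 64)

Polynomial division of t^3 + 512 by t + 8 leaves remainder 0 and quotient t^2 - 8t + 64.
Hence t^3 + 512 = (t + 8)(t^2 - 8t + 64).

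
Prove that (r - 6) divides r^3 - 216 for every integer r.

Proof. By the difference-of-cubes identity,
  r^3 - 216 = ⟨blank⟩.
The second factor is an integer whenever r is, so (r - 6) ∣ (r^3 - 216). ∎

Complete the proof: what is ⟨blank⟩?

(r - 6)(r^2 + 6r + 36)

Polynomial division of r^3 - 216 by r - 6 leaves remainder 0 and quotient r^2 + 6r + 36.
Hence r^3 - 216 = (r - 6)(r^2 + 6r + 36).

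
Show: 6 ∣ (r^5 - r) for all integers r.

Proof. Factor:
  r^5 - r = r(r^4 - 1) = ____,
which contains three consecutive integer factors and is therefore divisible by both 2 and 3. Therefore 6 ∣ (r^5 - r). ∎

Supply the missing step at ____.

(r - 1)r(r + 1)(r^2 + 1)

r^4 - 1 = (r^2 - 1)(r^2 + 1), and r^2 - 1 = (r-1)(r+1).
So r(r^4 - 1) = (r - 1)r(r + 1)(r^2 + 1).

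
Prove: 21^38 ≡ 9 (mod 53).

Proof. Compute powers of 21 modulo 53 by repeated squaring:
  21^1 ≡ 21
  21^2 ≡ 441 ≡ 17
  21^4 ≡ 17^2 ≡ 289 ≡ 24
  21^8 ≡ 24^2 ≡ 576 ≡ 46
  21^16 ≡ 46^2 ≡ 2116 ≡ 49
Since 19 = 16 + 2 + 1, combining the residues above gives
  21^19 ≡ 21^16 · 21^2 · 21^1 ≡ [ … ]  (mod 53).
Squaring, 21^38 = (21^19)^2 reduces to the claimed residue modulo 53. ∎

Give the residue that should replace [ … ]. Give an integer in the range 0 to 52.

Multiply the listed residues: 49 · 17 · 21 = 833 → 17493.
Reducing modulo 53: 17493 = 330·53 + 3, so 21^19 ≡ 3.

3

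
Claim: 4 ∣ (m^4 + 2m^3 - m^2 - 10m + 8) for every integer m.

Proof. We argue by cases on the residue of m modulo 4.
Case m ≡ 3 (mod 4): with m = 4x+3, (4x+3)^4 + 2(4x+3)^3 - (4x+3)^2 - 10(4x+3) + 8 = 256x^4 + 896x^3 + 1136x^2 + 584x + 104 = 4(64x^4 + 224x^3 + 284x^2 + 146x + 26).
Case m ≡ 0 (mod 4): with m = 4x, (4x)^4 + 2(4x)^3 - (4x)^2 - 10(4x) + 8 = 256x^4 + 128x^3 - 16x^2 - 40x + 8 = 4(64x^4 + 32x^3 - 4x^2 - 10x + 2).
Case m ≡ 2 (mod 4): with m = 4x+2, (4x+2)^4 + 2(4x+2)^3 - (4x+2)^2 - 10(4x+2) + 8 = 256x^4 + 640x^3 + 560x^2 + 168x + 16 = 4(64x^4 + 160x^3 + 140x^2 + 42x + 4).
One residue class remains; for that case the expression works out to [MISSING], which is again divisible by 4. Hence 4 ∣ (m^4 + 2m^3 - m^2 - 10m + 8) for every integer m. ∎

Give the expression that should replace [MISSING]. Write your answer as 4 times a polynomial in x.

The residues treated are {3, 0, 2}, so the missing case is m ≡ 1 (mod 4); write m = 4x+1.
Then (4x+1)^4 + 2(4x+1)^3 - (4x+1)^2 - 10(4x+1) + 8 = 256x^4 + 384x^3 + 176x^2 - 8x = 4(64x^4 + 96x^3 + 44x^2 - 2x).

4(64x^4 + 96x^3 + 44x^2 - 2x)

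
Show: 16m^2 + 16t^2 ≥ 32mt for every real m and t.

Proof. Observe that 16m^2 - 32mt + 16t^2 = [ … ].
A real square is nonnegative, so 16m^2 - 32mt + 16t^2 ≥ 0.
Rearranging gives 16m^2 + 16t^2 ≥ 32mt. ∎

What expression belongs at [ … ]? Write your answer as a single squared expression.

(4m - 4t)^2

16m^2 - 32mt + 16t^2 is a perfect-square trinomial: the outer terms are (4m)^2 and (4t)^2, and the cross term is -2·4m·4t.
So 16m^2 - 32mt + 16t^2 = (4m - 4t)^2 ≥ 0.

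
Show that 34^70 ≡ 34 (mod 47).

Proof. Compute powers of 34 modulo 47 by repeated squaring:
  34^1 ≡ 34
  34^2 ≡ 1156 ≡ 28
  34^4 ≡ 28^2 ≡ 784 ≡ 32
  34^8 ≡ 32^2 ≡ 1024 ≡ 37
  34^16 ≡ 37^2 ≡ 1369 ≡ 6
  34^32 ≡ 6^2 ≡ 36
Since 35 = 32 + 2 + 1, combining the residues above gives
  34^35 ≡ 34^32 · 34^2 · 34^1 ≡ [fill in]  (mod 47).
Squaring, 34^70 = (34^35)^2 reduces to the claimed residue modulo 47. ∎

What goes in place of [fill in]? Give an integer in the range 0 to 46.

9

34^32 · 34^2 · 34^1 ≡ 36 · 28 · 34 = 34272.
34272 mod 47 = 9, so 34^35 ≡ 9 (mod 47).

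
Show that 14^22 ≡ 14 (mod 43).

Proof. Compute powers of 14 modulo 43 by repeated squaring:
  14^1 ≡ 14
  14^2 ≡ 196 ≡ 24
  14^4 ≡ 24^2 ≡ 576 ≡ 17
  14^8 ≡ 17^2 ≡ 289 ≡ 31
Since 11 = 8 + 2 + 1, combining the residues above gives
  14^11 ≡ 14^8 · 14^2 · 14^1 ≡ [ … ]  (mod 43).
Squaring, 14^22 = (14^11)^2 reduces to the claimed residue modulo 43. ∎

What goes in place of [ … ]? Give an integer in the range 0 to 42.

10

14^8 · 14^2 · 14^1 ≡ 31 · 24 · 14 = 10416.
10416 mod 43 = 10, so 14^11 ≡ 10 (mod 43).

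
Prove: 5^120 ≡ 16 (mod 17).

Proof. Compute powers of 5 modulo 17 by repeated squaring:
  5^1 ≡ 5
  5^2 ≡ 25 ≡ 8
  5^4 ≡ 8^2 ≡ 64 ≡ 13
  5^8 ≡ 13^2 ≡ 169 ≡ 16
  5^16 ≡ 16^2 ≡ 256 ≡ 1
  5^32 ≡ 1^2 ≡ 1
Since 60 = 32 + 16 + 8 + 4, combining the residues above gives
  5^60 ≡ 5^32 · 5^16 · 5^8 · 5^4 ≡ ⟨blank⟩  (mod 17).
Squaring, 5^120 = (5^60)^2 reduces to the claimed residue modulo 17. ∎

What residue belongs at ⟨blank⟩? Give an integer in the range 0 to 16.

5^32 · 5^16 · 5^8 · 5^4 ≡ 1 · 1 · 16 · 13 = 208.
208 mod 17 = 4, so 5^60 ≡ 4 (mod 17).

4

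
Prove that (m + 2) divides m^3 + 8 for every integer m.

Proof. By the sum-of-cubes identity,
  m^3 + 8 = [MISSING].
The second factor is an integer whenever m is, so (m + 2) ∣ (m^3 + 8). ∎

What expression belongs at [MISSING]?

a^3 + b^3 = (a + b)(a^2 - ab + b^2). With a = m, b = 2:
m^3 + 8 = (m + 2)(m^2 - 2m + 4).

(m + 2)(m^2 - 2m + 4)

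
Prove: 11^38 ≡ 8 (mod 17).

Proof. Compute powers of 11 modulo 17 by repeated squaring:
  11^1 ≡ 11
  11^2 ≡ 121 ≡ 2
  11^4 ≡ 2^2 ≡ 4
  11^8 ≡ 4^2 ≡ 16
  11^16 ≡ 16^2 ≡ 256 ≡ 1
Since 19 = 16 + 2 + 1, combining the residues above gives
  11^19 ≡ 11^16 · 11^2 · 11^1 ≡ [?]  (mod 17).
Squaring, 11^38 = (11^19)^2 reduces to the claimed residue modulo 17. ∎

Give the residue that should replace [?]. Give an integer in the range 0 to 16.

5

11^16 · 11^2 · 11^1 ≡ 1 · 2 · 11 = 22.
22 mod 17 = 5, so 11^19 ≡ 5 (mod 17).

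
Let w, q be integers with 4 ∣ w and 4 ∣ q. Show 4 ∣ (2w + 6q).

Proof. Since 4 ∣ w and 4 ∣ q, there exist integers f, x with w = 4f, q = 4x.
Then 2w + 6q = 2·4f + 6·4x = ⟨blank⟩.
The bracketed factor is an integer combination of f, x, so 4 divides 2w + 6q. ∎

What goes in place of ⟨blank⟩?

Pull the common 4 out of every term: 2·4f + 6·4x = 4(2f + 6x).
2f + 6x is an integer, which exhibits the divisibility.

4(2f + 6x)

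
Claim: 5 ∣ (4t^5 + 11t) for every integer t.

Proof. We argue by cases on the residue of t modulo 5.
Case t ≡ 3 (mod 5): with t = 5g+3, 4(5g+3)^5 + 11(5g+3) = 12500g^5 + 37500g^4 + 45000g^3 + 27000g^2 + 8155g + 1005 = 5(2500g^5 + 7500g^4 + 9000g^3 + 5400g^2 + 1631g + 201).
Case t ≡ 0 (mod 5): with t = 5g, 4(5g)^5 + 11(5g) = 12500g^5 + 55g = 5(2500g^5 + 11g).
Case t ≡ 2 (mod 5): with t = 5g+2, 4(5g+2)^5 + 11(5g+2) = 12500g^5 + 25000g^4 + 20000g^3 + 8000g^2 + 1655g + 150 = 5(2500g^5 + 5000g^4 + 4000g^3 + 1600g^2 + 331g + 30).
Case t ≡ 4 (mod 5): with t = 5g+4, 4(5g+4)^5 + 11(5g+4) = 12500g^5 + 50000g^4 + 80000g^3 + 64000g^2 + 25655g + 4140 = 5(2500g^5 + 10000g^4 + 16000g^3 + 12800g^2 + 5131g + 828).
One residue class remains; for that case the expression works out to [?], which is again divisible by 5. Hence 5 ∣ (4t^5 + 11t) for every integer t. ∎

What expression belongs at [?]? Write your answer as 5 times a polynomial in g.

5(2500g^5 + 2500g^4 + 1000g^3 + 200g^2 + 31g + 3)

The residues treated are {3, 0, 2, 4}, so the missing case is t ≡ 1 (mod 5); write t = 5g+1.
Then 4(5g+1)^5 + 11(5g+1) = 12500g^5 + 12500g^4 + 5000g^3 + 1000g^2 + 155g + 15 = 5(2500g^5 + 2500g^4 + 1000g^3 + 200g^2 + 31g + 3).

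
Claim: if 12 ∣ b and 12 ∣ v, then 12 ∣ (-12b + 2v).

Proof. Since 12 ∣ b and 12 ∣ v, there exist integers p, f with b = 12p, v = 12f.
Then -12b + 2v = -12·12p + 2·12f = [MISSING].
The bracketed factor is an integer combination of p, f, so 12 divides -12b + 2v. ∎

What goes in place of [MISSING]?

12(2f - 12p)

Each term has a factor of 12: -12·12p + 2·12f = 12·(2f - 12p).
Since 2f - 12p is an integer, 12 ∣ (-12b + 2v).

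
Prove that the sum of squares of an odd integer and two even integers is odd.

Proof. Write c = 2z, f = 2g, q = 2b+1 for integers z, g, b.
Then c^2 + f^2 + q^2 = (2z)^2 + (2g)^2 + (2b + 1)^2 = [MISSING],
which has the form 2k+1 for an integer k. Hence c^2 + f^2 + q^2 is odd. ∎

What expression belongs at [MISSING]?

2(2b^2 + 2b + 2g^2 + 2z^2) + 1

(2z)^2 + (2g)^2 + (2b + 1)^2 = 4b^2 + 4b + 4g^2 + 4z^2 + 1
= 2(2b^2 + 2b + 2g^2 + 2z^2) + 1.
Since 2b^2 + 2b + 2g^2 + 2z^2 is an integer, the sum of squares is of the form 2k+1 for an integer k.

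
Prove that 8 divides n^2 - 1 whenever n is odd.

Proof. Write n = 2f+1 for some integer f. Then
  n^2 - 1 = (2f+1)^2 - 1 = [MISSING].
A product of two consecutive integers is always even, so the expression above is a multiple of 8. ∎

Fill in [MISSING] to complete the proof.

4f(f + 1)

(2f+1)^2 - 1 = 4f^2 + 4f + 1 - 1 = 4f^2 + 4f = 4f(f+1).
Since f and f+1 are consecutive, f(f+1) is even, and 4·(even) is a multiple of 8.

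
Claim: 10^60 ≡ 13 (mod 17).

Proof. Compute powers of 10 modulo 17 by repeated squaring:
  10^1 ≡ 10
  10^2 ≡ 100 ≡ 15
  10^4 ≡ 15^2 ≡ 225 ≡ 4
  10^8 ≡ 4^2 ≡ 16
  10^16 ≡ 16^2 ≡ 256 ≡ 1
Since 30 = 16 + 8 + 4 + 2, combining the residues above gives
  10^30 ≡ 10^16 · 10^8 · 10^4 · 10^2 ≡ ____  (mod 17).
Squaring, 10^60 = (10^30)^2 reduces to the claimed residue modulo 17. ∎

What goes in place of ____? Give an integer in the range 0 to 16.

8

Multiply the listed residues: 1 · 16 · 4 · 15 = 16 → 64 → 960.
Reducing modulo 17: 960 = 56·17 + 8, so 10^30 ≡ 8.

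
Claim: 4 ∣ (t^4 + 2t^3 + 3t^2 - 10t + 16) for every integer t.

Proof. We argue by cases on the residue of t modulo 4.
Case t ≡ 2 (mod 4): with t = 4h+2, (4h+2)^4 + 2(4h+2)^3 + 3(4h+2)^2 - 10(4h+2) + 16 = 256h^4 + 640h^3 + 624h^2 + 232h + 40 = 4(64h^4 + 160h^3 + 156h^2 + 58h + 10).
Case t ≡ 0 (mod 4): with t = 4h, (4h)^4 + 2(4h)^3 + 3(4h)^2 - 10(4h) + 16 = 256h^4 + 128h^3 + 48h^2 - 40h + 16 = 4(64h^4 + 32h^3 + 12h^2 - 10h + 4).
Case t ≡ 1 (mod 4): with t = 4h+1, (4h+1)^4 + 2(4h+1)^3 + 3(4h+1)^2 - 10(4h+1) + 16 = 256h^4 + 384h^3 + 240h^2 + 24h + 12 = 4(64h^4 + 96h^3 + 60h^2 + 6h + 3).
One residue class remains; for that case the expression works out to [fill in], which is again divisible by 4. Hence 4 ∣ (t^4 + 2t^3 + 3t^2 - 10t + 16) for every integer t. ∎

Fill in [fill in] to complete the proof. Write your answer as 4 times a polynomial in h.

4(64h^4 + 224h^3 + 300h^2 + 170h + 37)

Only t ≡ 3 (mod 4) is unaccounted for. Put t = 4h+3:
(4h+3)^4 + 2(4h+3)^3 + 3(4h+3)^2 - 10(4h+3) + 16 expands to 256h^4 + 896h^3 + 1200h^2 + 680h + 148,
and factoring out 4 leaves 4(64h^4 + 224h^3 + 300h^2 + 170h + 37).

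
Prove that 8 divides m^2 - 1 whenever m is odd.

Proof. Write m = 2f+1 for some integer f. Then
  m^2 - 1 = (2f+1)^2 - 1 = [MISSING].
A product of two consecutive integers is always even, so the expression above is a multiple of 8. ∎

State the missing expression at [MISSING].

(2f+1)^2 - 1 = 4f^2 + 4f + 1 - 1 = 4f^2 + 4f = 4f(f+1).
Since f and f+1 are consecutive, f(f+1) is even, and 4·(even) is a multiple of 8.

4f(f + 1)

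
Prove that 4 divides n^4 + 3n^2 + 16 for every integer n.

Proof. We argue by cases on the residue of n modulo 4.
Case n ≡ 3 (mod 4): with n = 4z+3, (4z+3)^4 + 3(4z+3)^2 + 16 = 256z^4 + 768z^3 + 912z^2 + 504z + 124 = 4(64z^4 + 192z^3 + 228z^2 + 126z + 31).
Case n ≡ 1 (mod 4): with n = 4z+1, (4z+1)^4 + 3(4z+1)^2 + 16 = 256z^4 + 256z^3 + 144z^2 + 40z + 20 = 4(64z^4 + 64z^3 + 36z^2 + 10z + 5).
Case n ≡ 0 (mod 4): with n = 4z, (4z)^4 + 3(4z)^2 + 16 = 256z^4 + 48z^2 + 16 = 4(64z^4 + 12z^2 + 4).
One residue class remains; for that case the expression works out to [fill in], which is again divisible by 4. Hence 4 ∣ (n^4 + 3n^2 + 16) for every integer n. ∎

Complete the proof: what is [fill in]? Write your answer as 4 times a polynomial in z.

4(64z^4 + 128z^3 + 108z^2 + 44z + 11)

Only n ≡ 2 (mod 4) is unaccounted for. Put n = 4z+2:
(4z+2)^4 + 3(4z+2)^2 + 16 expands to 256z^4 + 512z^3 + 432z^2 + 176z + 44,
and factoring out 4 leaves 4(64z^4 + 128z^3 + 108z^2 + 44z + 11).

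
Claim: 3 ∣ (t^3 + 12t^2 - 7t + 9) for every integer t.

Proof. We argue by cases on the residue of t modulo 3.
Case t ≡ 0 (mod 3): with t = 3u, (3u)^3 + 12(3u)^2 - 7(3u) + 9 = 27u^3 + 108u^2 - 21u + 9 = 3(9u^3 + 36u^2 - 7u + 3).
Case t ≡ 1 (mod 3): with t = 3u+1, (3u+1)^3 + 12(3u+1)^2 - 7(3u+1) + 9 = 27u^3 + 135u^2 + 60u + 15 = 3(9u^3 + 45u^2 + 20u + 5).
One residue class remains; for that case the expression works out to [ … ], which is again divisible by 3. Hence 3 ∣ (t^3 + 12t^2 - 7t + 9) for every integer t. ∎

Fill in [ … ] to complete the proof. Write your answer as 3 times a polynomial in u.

3(9u^3 + 54u^2 + 53u + 17)

The residues treated are {0, 1}, so the missing case is t ≡ 2 (mod 3); write t = 3u+2.
Then (3u+2)^3 + 12(3u+2)^2 - 7(3u+2) + 9 = 27u^3 + 162u^2 + 159u + 51 = 3(9u^3 + 54u^2 + 53u + 17).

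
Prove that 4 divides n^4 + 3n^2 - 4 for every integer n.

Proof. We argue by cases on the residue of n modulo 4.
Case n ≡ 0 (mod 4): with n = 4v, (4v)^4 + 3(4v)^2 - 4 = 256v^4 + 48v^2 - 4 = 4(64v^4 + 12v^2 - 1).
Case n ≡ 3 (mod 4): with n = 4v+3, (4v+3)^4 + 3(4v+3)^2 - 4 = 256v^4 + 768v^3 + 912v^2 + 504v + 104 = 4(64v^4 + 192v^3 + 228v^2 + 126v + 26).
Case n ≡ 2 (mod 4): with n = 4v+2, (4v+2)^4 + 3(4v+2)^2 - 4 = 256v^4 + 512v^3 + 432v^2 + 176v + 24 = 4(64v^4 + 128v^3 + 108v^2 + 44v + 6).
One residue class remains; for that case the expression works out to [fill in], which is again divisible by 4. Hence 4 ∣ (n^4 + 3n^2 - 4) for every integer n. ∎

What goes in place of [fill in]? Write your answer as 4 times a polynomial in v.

Only n ≡ 1 (mod 4) is unaccounted for. Put n = 4v+1:
(4v+1)^4 + 3(4v+1)^2 - 4 expands to 256v^4 + 256v^3 + 144v^2 + 40v,
and factoring out 4 leaves 4(64v^4 + 64v^3 + 36v^2 + 10v).

4(64v^4 + 64v^3 + 36v^2 + 10v)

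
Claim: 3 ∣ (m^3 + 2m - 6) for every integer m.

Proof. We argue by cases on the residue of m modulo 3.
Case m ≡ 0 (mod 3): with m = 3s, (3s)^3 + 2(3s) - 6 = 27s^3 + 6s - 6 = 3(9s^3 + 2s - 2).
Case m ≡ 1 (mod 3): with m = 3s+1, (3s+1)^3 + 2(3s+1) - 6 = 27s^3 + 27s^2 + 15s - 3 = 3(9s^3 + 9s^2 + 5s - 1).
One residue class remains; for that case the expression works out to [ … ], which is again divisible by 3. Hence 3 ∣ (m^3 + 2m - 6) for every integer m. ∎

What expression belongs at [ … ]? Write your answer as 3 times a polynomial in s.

3(9s^3 + 18s^2 + 14s + 2)

The residues treated are {0, 1}, so the missing case is m ≡ 2 (mod 3); write m = 3s+2.
Then (3s+2)^3 + 2(3s+2) - 6 = 27s^3 + 54s^2 + 42s + 6 = 3(9s^3 + 18s^2 + 14s + 2).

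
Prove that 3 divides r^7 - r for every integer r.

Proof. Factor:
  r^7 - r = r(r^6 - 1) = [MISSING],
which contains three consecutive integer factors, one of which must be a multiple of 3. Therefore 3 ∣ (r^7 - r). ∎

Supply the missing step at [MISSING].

r^6 - 1 = (r^2 - 1)(r^4 + r^2 + 1), and r^2 - 1 = (r-1)(r+1).
So r(r^6 - 1) = (r - 1)r(r + 1)(r^4 + r^2 + 1).

(r - 1)r(r + 1)(r^4 + r^2 + 1)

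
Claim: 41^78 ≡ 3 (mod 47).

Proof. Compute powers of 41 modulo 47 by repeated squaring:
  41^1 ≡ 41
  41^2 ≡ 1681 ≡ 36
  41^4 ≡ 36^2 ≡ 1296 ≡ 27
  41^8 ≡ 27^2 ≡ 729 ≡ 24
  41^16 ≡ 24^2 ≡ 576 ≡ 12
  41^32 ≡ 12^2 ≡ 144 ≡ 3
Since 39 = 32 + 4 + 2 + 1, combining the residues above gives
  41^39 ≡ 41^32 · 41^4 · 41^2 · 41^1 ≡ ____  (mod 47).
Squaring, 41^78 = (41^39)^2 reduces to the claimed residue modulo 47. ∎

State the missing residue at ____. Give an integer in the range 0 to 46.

35

41^32 · 41^4 · 41^2 · 41^1 ≡ 3 · 27 · 36 · 41 = 119556.
119556 mod 47 = 35, so 41^39 ≡ 35 (mod 47).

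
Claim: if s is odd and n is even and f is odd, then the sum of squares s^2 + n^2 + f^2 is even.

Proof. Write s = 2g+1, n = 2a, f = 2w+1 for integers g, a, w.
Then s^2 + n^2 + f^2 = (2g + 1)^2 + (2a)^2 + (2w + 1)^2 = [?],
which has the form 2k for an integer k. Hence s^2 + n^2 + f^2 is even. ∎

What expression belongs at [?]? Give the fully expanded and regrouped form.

(2g + 1)^2 + (2a)^2 + (2w + 1)^2 = 4a^2 + 4g^2 + 4g + 4w^2 + 4w + 2
= 2(2a^2 + 2g^2 + 2g + 2w^2 + 2w + 1).
Since 2a^2 + 2g^2 + 2g + 2w^2 + 2w + 1 is an integer, the sum of squares is of the form 2k for an integer k.

2(2a^2 + 2g^2 + 2g + 2w^2 + 2w + 1)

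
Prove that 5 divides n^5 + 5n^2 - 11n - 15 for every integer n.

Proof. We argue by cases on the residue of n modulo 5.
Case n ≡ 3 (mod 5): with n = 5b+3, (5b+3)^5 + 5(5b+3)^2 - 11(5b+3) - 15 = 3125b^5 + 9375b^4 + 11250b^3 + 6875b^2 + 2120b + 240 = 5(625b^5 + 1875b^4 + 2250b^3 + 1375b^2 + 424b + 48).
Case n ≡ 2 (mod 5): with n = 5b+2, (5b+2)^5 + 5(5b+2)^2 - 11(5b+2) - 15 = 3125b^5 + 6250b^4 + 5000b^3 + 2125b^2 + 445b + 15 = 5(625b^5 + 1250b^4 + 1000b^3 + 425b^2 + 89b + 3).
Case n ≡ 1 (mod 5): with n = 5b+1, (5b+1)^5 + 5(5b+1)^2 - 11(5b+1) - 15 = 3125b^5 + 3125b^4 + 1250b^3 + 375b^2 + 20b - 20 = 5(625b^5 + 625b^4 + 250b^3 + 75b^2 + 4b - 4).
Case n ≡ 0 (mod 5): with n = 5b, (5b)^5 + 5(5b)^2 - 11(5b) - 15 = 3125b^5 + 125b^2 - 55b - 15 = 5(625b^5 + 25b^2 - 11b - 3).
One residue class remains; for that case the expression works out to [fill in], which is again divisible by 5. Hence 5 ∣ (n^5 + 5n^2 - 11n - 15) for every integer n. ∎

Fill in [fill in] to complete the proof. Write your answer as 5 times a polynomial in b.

5(625b^5 + 2500b^4 + 4000b^3 + 3225b^2 + 1309b + 209)

Only n ≡ 4 (mod 5) is unaccounted for. Put n = 5b+4:
(5b+4)^5 + 5(5b+4)^2 - 11(5b+4) - 15 expands to 3125b^5 + 12500b^4 + 20000b^3 + 16125b^2 + 6545b + 1045,
and factoring out 5 leaves 5(625b^5 + 2500b^4 + 4000b^3 + 3225b^2 + 1309b + 209).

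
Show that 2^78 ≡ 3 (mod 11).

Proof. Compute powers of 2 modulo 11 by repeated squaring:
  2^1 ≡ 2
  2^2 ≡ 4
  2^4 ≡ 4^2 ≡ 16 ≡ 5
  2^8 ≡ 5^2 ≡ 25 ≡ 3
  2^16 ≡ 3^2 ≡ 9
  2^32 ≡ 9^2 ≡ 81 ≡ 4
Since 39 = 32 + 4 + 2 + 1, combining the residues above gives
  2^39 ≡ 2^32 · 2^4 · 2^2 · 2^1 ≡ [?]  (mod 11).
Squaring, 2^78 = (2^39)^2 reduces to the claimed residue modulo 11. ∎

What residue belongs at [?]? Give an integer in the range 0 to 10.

Multiply the listed residues: 4 · 5 · 4 · 2 = 20 → 80 → 160.
Reducing modulo 11: 160 = 14·11 + 6, so 2^39 ≡ 6.

6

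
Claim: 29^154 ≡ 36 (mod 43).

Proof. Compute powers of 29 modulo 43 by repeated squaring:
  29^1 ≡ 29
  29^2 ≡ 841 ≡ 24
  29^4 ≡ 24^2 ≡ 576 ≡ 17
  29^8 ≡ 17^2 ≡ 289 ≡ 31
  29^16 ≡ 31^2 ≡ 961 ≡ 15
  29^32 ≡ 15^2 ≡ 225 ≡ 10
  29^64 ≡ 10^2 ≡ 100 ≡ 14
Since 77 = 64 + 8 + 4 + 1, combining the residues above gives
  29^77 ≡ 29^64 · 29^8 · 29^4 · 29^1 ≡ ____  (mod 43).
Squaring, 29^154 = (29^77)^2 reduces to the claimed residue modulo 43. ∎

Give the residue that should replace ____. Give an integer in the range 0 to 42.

37

29^64 · 29^8 · 29^4 · 29^1 ≡ 14 · 31 · 17 · 29 = 213962.
213962 mod 43 = 37, so 29^77 ≡ 37 (mod 43).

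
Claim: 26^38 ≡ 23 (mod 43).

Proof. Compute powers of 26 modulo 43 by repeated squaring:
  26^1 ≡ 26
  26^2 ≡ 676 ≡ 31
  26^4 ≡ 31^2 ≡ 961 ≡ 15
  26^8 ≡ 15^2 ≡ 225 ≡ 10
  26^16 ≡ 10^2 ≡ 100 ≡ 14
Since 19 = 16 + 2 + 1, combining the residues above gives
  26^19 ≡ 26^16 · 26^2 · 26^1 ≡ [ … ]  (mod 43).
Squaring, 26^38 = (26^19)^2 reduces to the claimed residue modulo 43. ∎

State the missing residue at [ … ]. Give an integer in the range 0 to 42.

18

26^16 · 26^2 · 26^1 ≡ 14 · 31 · 26 = 11284.
11284 mod 43 = 18, so 26^19 ≡ 18 (mod 43).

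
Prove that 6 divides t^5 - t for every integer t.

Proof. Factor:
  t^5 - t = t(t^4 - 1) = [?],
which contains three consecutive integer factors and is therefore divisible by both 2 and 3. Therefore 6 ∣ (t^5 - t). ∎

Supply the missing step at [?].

(t - 1)t(t + 1)(t^2 + 1)

t^4 - 1 = (t^2 - 1)(t^2 + 1), and t^2 - 1 = (t-1)(t+1).
So t(t^4 - 1) = (t - 1)t(t + 1)(t^2 + 1).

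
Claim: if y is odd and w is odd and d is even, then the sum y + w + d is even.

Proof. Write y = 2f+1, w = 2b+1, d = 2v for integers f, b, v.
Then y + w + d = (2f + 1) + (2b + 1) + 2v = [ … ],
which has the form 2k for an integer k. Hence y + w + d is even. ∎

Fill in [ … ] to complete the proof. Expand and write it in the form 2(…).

2(b + f + v + 1)

Expanding: (2f + 1) + (2b + 1) + 2v = 2b + 2f + 2v + 2.
Every term is even; pulling out the factor of 2 gives 2(b + f + v + 1).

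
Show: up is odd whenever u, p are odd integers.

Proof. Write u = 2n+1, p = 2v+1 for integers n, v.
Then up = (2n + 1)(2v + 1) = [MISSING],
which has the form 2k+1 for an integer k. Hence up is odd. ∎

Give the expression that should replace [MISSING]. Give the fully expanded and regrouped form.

(2n + 1)(2v + 1) = 4nv + 2n + 2v + 1
= 2(2nv + n + v) + 1.
Since 2nv + n + v is an integer, the product is of the form 2k+1 for an integer k.

2(2nv + n + v) + 1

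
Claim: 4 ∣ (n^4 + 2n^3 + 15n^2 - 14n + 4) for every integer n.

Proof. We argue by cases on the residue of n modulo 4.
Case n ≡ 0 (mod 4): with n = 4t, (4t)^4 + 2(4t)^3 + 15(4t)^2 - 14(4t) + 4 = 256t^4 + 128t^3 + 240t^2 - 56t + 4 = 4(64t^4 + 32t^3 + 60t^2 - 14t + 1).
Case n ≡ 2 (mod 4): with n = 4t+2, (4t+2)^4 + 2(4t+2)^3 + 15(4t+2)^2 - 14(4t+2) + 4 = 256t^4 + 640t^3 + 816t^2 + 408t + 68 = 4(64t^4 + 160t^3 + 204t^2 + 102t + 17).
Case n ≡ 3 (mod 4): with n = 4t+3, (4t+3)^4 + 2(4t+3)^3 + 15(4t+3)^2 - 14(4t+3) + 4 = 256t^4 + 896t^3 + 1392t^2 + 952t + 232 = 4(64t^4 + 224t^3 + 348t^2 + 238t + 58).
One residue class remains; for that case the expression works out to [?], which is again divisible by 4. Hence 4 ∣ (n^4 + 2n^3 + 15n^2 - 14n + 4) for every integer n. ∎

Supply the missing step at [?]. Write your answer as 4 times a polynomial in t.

4(64t^4 + 96t^3 + 108t^2 + 26t + 2)

The residues treated are {0, 2, 3}, so the missing case is n ≡ 1 (mod 4); write n = 4t+1.
Then (4t+1)^4 + 2(4t+1)^3 + 15(4t+1)^2 - 14(4t+1) + 4 = 256t^4 + 384t^3 + 432t^2 + 104t + 8 = 4(64t^4 + 96t^3 + 108t^2 + 26t + 2).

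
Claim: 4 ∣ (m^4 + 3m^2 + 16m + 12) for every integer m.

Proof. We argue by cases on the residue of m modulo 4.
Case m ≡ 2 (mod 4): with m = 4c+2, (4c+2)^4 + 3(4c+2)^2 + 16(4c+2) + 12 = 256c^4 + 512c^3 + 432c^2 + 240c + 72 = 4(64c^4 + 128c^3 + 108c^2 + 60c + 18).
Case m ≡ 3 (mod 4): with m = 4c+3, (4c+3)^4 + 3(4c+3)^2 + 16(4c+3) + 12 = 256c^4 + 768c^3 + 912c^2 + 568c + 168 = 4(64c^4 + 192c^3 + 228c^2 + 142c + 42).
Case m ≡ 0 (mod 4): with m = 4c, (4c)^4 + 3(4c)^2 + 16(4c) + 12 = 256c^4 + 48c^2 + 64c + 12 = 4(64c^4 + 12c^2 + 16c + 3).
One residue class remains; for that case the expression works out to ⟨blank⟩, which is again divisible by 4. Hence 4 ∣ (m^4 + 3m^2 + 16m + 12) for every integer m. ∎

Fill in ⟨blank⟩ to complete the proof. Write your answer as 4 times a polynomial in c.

Only m ≡ 1 (mod 4) is unaccounted for. Put m = 4c+1:
(4c+1)^4 + 3(4c+1)^2 + 16(4c+1) + 12 expands to 256c^4 + 256c^3 + 144c^2 + 104c + 32,
and factoring out 4 leaves 4(64c^4 + 64c^3 + 36c^2 + 26c + 8).

4(64c^4 + 64c^3 + 36c^2 + 26c + 8)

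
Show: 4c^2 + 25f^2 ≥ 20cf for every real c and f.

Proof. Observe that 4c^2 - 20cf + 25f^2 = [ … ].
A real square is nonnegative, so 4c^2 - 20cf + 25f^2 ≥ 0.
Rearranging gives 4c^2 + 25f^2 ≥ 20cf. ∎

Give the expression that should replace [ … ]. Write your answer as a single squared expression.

4c^2 - 20cf + 25f^2 is a perfect-square trinomial: the outer terms are (2c)^2 and (5f)^2, and the cross term is -2·2c·5f.
So 4c^2 - 20cf + 25f^2 = (2c - 5f)^2 ≥ 0.

(2c - 5f)^2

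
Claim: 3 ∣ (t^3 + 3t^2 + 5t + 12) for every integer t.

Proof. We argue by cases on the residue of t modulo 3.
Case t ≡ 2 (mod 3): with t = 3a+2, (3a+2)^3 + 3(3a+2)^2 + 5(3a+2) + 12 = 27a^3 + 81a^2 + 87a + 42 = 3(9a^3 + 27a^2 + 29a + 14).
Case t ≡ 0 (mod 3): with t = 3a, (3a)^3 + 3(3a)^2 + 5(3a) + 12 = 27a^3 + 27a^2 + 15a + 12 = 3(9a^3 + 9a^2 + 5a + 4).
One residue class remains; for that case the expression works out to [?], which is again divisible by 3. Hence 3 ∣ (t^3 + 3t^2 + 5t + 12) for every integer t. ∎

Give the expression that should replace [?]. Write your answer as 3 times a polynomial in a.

Only t ≡ 1 (mod 3) is unaccounted for. Put t = 3a+1:
(3a+1)^3 + 3(3a+1)^2 + 5(3a+1) + 12 expands to 27a^3 + 54a^2 + 42a + 21,
and factoring out 3 leaves 3(9a^3 + 18a^2 + 14a + 7).

3(9a^3 + 18a^2 + 14a + 7)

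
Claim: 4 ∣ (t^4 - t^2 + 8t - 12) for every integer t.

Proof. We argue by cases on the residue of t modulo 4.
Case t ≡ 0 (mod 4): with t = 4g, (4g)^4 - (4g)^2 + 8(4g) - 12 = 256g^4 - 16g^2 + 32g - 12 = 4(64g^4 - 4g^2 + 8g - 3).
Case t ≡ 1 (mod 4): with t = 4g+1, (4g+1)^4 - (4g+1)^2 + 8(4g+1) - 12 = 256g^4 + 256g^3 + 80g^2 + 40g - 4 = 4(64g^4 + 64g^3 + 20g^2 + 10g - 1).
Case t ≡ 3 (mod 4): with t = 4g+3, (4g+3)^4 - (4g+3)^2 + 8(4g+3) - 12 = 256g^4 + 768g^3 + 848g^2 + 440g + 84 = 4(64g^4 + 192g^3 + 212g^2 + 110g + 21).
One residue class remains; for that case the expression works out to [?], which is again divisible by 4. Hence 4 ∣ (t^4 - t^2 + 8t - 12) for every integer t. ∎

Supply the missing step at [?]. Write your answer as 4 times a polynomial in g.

4(64g^4 + 128g^3 + 92g^2 + 36g + 4)

Only t ≡ 2 (mod 4) is unaccounted for. Put t = 4g+2:
(4g+2)^4 - (4g+2)^2 + 8(4g+2) - 12 expands to 256g^4 + 512g^3 + 368g^2 + 144g + 16,
and factoring out 4 leaves 4(64g^4 + 128g^3 + 92g^2 + 36g + 4).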